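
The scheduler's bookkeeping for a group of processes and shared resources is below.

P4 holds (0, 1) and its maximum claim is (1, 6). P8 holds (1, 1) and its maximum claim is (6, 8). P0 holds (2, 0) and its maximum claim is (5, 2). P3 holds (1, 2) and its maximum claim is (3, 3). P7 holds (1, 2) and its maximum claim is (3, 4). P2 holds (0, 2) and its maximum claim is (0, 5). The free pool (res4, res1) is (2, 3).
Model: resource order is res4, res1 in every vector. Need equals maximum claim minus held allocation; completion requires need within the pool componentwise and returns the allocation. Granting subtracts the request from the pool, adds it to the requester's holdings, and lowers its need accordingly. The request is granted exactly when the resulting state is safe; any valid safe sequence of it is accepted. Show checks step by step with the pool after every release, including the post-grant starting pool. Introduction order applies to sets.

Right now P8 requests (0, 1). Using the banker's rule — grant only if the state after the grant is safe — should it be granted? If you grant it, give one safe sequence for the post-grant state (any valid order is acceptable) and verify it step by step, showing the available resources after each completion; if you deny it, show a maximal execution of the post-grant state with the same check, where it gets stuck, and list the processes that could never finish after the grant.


GRANT: granting preserves safety; a valid post-grant sequence is P7, P3, P4, P0, P2, P8.
Key observation: with (2, 2) left after the transfer, P7 can run at once — the state stays safe.
Step-by-step check of the post-grant state:
  pool = (2, 2)
  P7: need (2, 2) fits (2, 2); releases (1, 2), pool now (3, 4)
  P3: need (2, 1) fits (3, 4); releases (1, 2), pool now (4, 6)
  P4: need (1, 5) fits (4, 6); releases (0, 1), pool now (4, 7)
  P0: need (3, 2) fits (4, 7); releases (2, 0), pool now (6, 7)
  P2: need (0, 3) fits (6, 7); releases (0, 2), pool now (6, 9)
  P8: need (5, 6) fits (6, 9); releases (1, 2), pool now (7, 11)


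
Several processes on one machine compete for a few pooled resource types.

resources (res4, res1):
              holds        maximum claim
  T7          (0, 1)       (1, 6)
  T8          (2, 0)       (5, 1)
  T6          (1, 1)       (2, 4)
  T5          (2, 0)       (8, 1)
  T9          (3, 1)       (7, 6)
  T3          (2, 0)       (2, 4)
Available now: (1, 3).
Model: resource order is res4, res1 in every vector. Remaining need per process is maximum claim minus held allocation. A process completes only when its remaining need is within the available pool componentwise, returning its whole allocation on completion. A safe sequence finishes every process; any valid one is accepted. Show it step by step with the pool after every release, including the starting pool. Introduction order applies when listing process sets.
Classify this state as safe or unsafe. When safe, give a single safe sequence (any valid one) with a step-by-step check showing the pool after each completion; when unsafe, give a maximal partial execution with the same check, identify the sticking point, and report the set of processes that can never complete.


UNSAFE.
Key observation: T6, T3, T8, T5 can finish, but then (8, 4) is all there is, and the blocked group's res1 demands exceed it.
The run T6, T3, T8, T5 cannot be extended any further. Check, step by step:
  pool = (1, 3)
  T6 needs (1, 3) <= (1, 3) -> finishes; pool += (1, 1) = (2, 4)
  T3 needs (0, 4) <= (2, 4) -> finishes; pool += (2, 0) = (4, 4)
  T8 needs (3, 1) <= (4, 4) -> finishes; pool += (2, 0) = (6, 4)
  T5 needs (6, 1) <= (6, 4) -> finishes; pool += (2, 0) = (8, 4)
  T7 cannot run: need (1, 5) vs free (8, 4) (insufficient res1)
  T9 cannot run: need (4, 5) vs free (8, 4) (insufficient res1)
Permanently blocked: T7 and T9.


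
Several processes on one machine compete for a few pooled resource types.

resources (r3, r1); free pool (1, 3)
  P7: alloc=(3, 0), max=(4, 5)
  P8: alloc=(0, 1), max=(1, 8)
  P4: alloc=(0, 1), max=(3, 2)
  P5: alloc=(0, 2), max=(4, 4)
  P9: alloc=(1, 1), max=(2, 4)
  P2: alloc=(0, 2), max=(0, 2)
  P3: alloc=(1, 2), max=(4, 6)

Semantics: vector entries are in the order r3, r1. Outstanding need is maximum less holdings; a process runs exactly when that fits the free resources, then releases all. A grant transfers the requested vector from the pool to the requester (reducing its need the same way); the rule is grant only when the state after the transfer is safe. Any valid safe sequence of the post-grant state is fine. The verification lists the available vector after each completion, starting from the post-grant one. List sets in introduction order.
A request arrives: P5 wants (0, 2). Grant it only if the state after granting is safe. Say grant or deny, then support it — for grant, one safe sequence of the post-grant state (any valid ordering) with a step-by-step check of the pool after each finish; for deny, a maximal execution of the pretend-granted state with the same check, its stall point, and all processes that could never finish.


DENY: after the grant no complete ordering would exist.
Key observation: after P2, P9 the pool peaks at (2, 4), and each blocked process is short somewhere: P7 on r1; P8 on r1; P4 on r3; P5 on r3; P3 on r3.
On the post-grant state, P2, P9 is a maximal run — nothing extends it. Walking it through:
  pool = (1, 1)
  P2: need (0, 0) fits (1, 1); releases (0, 2), pool now (1, 3)
  P9: need (1, 3) fits (1, 3); releases (1, 1), pool now (2, 4)
  P7 cannot run: need (1, 5) vs free (2, 4) (insufficient r1)
  P8 cannot run: need (1, 7) vs free (2, 4) (insufficient r1)
  P4 cannot run: need (3, 1) vs free (2, 4) (insufficient r3)
  P5 cannot run: need (4, 0) vs free (2, 4) (insufficient r3)
  P3 cannot run: need (3, 4) vs free (2, 4) (insufficient r3)
Had the request been granted, P7, P8, P4, P5 and P3 could never finish.


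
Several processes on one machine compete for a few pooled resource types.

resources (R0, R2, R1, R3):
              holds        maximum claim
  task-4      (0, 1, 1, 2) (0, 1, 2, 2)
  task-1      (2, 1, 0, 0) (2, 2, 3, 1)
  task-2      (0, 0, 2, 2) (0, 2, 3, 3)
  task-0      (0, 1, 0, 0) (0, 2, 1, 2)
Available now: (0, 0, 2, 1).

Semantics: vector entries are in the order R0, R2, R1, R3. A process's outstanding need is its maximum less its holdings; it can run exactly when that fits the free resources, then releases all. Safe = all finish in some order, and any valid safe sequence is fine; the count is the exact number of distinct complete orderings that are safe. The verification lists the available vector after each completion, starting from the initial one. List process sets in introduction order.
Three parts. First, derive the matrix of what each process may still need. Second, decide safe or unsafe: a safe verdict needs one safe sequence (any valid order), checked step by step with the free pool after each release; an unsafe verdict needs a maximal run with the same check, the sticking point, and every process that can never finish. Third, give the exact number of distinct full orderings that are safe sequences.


(1) Remaining need (order R0, R2, R1, R3):
  task-4: (0, 0, 1, 0)
  task-1: (0, 1, 3, 1)
  task-2: (0, 2, 1, 1)
  task-0: (0, 1, 1, 2)
(2) SAFE — a valid safe sequence is task-4, task-0, task-1, task-2.
Key observation: reading the order forward, task-0 is the first process whose need (0, 1, 1, 2) meets the free pool (0, 1, 3, 3) exactly on a resource it requests.
Check, step by step:
  pool = (0, 0, 2, 1)
  task-4 needs (0, 0, 1, 0) <= (0, 0, 2, 1) -> finishes; pool += (0, 1, 1, 2) = (0, 1, 3, 3)
  task-0 needs (0, 1, 1, 2) <= (0, 1, 3, 3) -> finishes; pool += (0, 1, 0, 0) = (0, 2, 3, 3)
  task-1 needs (0, 1, 3, 1) <= (0, 2, 3, 3) -> finishes; pool += (2, 1, 0, 0) = (2, 3, 3, 3)
  task-2 needs (0, 2, 1, 1) <= (2, 3, 3, 3) -> finishes; pool += (0, 0, 2, 2) = (2, 3, 5, 5)
(3) Precisely 4 of the possible complete orderings are safe sequences.


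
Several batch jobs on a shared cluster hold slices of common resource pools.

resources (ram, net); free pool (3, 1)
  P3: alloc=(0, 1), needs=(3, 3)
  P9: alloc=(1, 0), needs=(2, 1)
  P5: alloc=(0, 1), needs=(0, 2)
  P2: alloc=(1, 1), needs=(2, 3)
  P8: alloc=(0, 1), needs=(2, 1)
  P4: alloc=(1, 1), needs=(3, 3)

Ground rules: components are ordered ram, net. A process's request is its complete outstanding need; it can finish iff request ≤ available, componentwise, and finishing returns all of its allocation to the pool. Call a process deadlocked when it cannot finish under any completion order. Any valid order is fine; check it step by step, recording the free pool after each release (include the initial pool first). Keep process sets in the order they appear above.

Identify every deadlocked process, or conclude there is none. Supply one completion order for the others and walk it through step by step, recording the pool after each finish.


No process is deadlocked.
Key observation: starting with P8, each completion frees enough for the next — no one is permanently blocked.
The rest can finish in the order P8, P5, P3, P4, P9, P2. Check, step by step:
  pool = (3, 1)
  P8: need (2, 1) fits (3, 1); releases (0, 1), pool now (3, 2)
  P5: need (0, 2) fits (3, 2); releases (0, 1), pool now (3, 3)
  P3: need (3, 3) fits (3, 3); releases (0, 1), pool now (3, 4)
  P4: need (3, 3) fits (3, 4); releases (1, 1), pool now (4, 5)
  P9: need (2, 1) fits (4, 5); releases (1, 0), pool now (5, 5)
  P2: need (2, 3) fits (5, 5); releases (1, 1), pool now (6, 6)


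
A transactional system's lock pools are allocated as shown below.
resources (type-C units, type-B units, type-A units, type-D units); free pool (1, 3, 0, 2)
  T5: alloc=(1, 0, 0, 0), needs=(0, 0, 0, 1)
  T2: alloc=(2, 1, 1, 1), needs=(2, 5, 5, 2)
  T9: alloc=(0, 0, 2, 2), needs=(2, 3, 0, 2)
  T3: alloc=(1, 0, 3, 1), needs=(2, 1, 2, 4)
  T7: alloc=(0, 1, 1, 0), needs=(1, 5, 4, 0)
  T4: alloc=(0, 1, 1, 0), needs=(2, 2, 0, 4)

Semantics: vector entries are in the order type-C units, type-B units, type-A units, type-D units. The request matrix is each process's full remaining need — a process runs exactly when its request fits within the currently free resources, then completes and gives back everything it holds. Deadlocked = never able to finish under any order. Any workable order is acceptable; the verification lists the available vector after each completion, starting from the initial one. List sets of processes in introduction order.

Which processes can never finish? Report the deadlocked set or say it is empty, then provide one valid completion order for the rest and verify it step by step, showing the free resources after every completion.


Deadlocked set: T2 and T7.
Key observation: T5, T9, T4, T3 can finish, but then (3, 4, 6, 5) is all there is, and the blocked group's type-B units demands exceed it.
A valid finishing order for the others: T5, T9, T4, T3. Step-by-step check:
  pool = (1, 3, 0, 2)
  T5 needs (0, 0, 0, 1) <= (1, 3, 0, 2) -> finishes; pool += (1, 0, 0, 0) = (2, 3, 0, 2)
  T9 needs (2, 3, 0, 2) <= (2, 3, 0, 2) -> finishes; pool += (0, 0, 2, 2) = (2, 3, 2, 4)
  T4 needs (2, 2, 0, 4) <= (2, 3, 2, 4) -> finishes; pool += (0, 1, 1, 0) = (2, 4, 3, 4)
  T3 needs (2, 1, 2, 4) <= (2, 4, 3, 4) -> finishes; pool += (1, 0, 3, 1) = (3, 4, 6, 5)
The stuck group stays short no matter what:
  blocked: T2 wants (2, 5, 5, 2), pool (3, 4, 6, 5) — not enough type-B units
  blocked: T7 wants (1, 5, 4, 0), pool (3, 4, 6, 5) — not enough type-B units


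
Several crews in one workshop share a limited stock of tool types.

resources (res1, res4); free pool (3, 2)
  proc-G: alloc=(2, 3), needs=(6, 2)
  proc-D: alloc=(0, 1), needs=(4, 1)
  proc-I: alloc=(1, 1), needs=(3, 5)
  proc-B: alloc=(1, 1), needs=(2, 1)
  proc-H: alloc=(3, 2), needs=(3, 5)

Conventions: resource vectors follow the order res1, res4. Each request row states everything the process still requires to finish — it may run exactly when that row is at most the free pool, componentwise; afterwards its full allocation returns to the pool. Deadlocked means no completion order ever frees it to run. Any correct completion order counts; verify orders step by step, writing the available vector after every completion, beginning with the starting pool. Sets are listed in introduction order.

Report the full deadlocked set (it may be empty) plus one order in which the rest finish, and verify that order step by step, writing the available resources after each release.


The deadlocked set is proc-G, proc-I and proc-H.
Key observation: after proc-B, proc-D the pool peaks at (4, 4), and each blocked process is short somewhere: proc-G on res1; proc-I on res4; proc-H on res4.
One completion order for the rest: proc-B, proc-D. Walking it through:
  pool = (3, 2)
  proc-B needs (2, 1) <= (3, 2) -> finishes; pool += (1, 1) = (4, 3)
  proc-D needs (4, 1) <= (4, 3) -> finishes; pool += (0, 1) = (4, 4)
The stuck group stays short no matter what:
  proc-G still needs (6, 2) but only (4, 4) is free — short on res1
  proc-I still needs (3, 5) but only (4, 4) is free — short on res4
  proc-H still needs (3, 5) but only (4, 4) is free — short on res4


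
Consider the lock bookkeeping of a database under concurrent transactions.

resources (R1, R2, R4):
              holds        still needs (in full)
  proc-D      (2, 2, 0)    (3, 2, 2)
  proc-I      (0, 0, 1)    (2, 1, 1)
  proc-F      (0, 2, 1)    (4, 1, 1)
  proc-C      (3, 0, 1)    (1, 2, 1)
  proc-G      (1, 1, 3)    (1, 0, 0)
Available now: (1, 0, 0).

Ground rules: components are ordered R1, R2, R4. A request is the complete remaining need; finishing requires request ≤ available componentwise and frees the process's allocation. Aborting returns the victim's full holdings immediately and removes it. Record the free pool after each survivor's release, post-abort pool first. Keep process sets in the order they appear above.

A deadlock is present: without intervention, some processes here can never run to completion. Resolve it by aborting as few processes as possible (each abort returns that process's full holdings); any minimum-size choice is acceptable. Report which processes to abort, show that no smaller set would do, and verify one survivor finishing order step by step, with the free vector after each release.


Abort proc-C.
Key observation: the deadlocked proc-F becomes finishable only because proc-C released (3, 0, 1); it completes at step 2 below.
Why nothing smaller works: aborting no one leaves the state deadlocked as given.
One survivor order: proc-G, proc-F, proc-I, proc-D. Walking it through (post-abort pool first):
  pool = (4, 0, 1)
  proc-G: need (1, 0, 0) fits (4, 0, 1); releases (1, 1, 3), pool now (5, 1, 4)
  proc-F: need (4, 1, 1) fits (5, 1, 4); releases (0, 2, 1), pool now (5, 3, 5)
  proc-I: need (2, 1, 1) fits (5, 3, 5); releases (0, 0, 1), pool now (5, 3, 6)
  proc-D: need (3, 2, 2) fits (5, 3, 6); releases (2, 2, 0), pool now (7, 5, 6)


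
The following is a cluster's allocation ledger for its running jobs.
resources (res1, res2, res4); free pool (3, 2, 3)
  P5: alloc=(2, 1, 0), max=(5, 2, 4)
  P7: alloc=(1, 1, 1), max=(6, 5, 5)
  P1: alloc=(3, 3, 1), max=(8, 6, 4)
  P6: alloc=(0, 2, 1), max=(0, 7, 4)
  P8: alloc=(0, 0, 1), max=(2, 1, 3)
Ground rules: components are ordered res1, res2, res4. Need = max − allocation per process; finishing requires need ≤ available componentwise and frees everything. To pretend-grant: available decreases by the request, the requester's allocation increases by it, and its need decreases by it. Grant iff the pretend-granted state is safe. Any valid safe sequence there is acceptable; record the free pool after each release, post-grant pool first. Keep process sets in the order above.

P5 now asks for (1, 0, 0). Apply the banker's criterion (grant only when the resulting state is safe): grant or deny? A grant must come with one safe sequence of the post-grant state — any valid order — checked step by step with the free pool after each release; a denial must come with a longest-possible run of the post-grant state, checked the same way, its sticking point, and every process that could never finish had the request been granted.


GRANT: granting preserves safety; a valid post-grant sequence is P8, P5, P1, P6, P7.
Key observation: granting shrinks the pool to (2, 2, 3), yet P8 still fits and the chain goes through.
Step-by-step check of the post-grant state:
  pool = (2, 2, 3)
  P8 needs (2, 1, 2) <= (2, 2, 3) -> finishes; pool += (0, 0, 1) = (2, 2, 4)
  P5 needs (2, 1, 4) <= (2, 2, 4) -> finishes; pool += (3, 1, 0) = (5, 3, 4)
  P1 needs (5, 3, 3) <= (5, 3, 4) -> finishes; pool += (3, 3, 1) = (8, 6, 5)
  P6 needs (0, 5, 3) <= (8, 6, 5) -> finishes; pool += (0, 2, 1) = (8, 8, 6)
  P7 needs (5, 4, 4) <= (8, 8, 6) -> finishes; pool += (1, 1, 1) = (9, 9, 7)


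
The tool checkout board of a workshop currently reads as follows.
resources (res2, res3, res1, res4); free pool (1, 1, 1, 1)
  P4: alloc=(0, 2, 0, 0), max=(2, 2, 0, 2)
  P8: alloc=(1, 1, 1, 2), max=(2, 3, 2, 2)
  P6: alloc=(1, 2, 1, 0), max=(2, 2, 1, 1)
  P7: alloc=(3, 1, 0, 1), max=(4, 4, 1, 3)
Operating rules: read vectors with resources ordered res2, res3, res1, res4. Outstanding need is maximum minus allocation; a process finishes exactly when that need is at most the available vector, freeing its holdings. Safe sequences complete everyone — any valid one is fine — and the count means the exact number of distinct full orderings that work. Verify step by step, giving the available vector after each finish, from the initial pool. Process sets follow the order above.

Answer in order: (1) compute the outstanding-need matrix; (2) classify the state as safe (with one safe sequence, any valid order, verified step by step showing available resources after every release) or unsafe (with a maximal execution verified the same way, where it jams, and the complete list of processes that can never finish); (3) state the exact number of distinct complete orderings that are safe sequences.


(1) Need matrix, components ordered res2, res3, res1, res4:
  P4: (2, 0, 0, 2)
  P8: (1, 2, 1, 0)
  P6: (1, 0, 0, 1)
  P7: (1, 3, 1, 2)
(2) SAFE, for example via the order P6, P8, P4, P7.
Key observation: the order's first zero-slack moment is P6 ((1, 0, 0, 1) needed, (1, 1, 1, 1) free — a requested resource with nothing to spare).
Step-by-step check:
  pool = (1, 1, 1, 1)
  run P6 (needs (1, 0, 0, 1), free (1, 1, 1, 1)); after release of (1, 2, 1, 0) the pool is (2, 3, 2, 1)
  run P8 (needs (1, 2, 1, 0), free (2, 3, 2, 1)); after release of (1, 1, 1, 2) the pool is (3, 4, 3, 3)
  run P4 (needs (2, 0, 0, 2), free (3, 4, 3, 3)); after release of (0, 2, 0, 0) the pool is (3, 6, 3, 3)
  run P7 (needs (1, 3, 1, 2), free (3, 6, 3, 3)); after release of (3, 1, 0, 1) the pool is (6, 7, 3, 4)
(3) Exactly 2 of the possible complete orderings are safe sequences.


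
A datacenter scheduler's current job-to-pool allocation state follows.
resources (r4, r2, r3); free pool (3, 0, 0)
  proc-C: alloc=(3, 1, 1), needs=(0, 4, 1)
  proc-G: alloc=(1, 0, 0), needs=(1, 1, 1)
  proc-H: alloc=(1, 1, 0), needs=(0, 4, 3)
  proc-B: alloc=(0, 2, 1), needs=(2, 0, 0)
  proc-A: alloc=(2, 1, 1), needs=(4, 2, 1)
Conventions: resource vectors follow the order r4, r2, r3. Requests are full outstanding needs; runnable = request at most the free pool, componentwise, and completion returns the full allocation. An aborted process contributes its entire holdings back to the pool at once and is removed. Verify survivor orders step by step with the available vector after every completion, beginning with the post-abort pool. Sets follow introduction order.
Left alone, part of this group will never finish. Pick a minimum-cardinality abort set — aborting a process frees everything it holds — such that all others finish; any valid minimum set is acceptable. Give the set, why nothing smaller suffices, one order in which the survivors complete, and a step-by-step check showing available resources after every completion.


Minimum abort set: proc-C.
Key observation: proc-H was stuck for good until proc-C gave back (3, 1, 1); in the order shown it finishes at step 4.
No smaller set exists: with zero aborts the deadlock remains.
The survivors complete as proc-G, proc-B, proc-A, proc-H. Step-by-step check (starting from the post-abort pool):
  pool = (6, 1, 1)
  run proc-G (needs (1, 1, 1), free (6, 1, 1)); after release of (1, 0, 0) the pool is (7, 1, 1)
  run proc-B (needs (2, 0, 0), free (7, 1, 1)); after release of (0, 2, 1) the pool is (7, 3, 2)
  run proc-A (needs (4, 2, 1), free (7, 3, 2)); after release of (2, 1, 1) the pool is (9, 4, 3)
  run proc-H (needs (0, 4, 3), free (9, 4, 3)); after release of (1, 1, 0) the pool is (10, 5, 3)


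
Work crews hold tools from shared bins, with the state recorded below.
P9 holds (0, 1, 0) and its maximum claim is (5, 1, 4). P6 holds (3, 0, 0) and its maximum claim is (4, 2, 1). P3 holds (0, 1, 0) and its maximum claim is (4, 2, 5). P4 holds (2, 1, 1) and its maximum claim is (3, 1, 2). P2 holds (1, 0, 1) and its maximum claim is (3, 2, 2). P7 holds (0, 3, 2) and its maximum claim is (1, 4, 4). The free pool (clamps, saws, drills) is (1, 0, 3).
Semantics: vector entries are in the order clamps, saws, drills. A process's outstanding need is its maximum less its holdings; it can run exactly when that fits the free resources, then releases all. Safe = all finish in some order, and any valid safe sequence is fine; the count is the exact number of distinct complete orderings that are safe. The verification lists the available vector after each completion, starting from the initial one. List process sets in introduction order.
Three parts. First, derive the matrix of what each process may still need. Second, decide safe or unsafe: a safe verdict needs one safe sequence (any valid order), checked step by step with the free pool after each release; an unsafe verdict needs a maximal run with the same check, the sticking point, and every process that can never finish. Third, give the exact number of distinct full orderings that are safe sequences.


(1) Remaining need (order clamps, saws, drills):
  P9: (5, 0, 4)
  P6: (1, 2, 1)
  P3: (4, 1, 5)
  P4: (1, 0, 1)
  P2: (2, 2, 1)
  P7: (1, 1, 2)
(2) SAFE, for example via the order P4, P7, P6, P2, P3, P9.
Key observation: the first exact fit in this order is P4 — it needs (1, 0, 1) with (1, 0, 3) free, meeting a requested resource to the last unit.
Walking it through:
  pool = (1, 0, 3)
  P4: need (1, 0, 1) fits (1, 0, 3); releases (2, 1, 1), pool now (3, 1, 4)
  P7: need (1, 1, 2) fits (3, 1, 4); releases (0, 3, 2), pool now (3, 4, 6)
  P6: need (1, 2, 1) fits (3, 4, 6); releases (3, 0, 0), pool now (6, 4, 6)
  P2: need (2, 2, 1) fits (6, 4, 6); releases (1, 0, 1), pool now (7, 4, 7)
  P3: need (4, 1, 5) fits (7, 4, 7); releases (0, 1, 0), pool now (7, 5, 7)
  P9: need (5, 0, 4) fits (7, 5, 7); releases (0, 1, 0), pool now (7, 6, 7)
(3) Exactly 9 of the possible complete orderings are safe sequences.


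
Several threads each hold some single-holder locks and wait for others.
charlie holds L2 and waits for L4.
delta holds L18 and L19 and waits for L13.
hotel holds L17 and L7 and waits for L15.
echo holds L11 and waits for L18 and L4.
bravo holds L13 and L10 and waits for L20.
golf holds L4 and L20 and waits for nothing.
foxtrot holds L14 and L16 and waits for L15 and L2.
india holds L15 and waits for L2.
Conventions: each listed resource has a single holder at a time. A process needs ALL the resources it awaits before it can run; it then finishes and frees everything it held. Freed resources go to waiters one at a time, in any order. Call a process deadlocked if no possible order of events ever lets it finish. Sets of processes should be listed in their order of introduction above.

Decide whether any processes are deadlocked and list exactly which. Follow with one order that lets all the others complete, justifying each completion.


No process is deadlocked.
Key observation: every chain of waits terminates; starting from the processes that wait on nothing, all the rest unlock in turn.
A valid finishing order for the others: golf, bravo, charlie, india, delta, echo, foxtrot, hotel.
Step-by-step check:
  golf: no waits; runs immediately, freeing L4 and L20
  run bravo (all its waits — L20 — are resolved); releases L13 and L10
  run charlie (all its waits — L4 — are resolved); releases L2
  run india (all its waits — L2 — are resolved); releases L15
  run delta (all its waits — L13 — are resolved); releases L18 and L19
  run echo (all its waits — L18 and L4 — are resolved); releases L11
  run foxtrot (all its waits — L15 and L2 — are resolved); releases L14 and L16
  run hotel (all its waits — L15 — are resolved); releases L17 and L7


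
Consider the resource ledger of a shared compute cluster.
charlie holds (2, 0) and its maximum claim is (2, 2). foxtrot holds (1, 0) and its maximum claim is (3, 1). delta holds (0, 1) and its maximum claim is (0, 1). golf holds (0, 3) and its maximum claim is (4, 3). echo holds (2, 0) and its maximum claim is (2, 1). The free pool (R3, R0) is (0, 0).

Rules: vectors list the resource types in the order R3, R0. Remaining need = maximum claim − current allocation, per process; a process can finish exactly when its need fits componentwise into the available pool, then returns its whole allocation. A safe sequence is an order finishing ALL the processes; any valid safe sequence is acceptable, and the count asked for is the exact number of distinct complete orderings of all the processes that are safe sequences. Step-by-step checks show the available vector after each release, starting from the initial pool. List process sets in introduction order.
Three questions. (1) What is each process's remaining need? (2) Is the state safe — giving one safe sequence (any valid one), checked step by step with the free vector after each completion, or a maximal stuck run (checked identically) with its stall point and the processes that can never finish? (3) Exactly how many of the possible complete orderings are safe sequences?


(1) Outstanding need per process (order R3, R0):
  charlie: (0, 2)
  foxtrot: (2, 1)
  delta: (0, 0)
  golf: (4, 0)
  echo: (0, 1)
(2) UNSAFE.
Key observation: after delta, echo, foxtrot the pool peaks at (3, 1), and each blocked process is short somewhere: charlie on R0; golf on R3.
Going as far as possible: delta, echo, foxtrot; after that, nothing fits. Check, step by step:
  pool = (0, 0)
  run delta (needs (0, 0), free (0, 0)); after release of (0, 1) the pool is (0, 1)
  run echo (needs (0, 1), free (0, 1)); after release of (2, 0) the pool is (2, 1)
  run foxtrot (needs (2, 1), free (2, 1)); after release of (1, 0) the pool is (3, 1)
  charlie still needs (0, 2) but only (3, 1) is free — short on R0
  golf still needs (4, 0) but only (3, 1) is free — short on R3
Permanently blocked: charlie and golf.
(3) Precisely 0 of the possible complete orderings are safe sequences.


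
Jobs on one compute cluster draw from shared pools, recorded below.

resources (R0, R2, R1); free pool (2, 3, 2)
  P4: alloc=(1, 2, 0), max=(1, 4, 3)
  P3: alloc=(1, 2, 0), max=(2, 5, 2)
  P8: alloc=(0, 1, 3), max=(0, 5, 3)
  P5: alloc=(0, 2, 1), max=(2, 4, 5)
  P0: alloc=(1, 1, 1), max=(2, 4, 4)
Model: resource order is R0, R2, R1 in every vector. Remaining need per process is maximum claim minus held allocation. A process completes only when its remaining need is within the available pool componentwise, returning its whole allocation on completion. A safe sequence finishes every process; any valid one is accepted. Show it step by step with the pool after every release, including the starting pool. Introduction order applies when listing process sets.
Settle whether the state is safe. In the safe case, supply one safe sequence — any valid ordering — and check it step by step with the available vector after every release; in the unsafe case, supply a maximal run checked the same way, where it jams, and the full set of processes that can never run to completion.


The state is SAFE; one workable sequence: P3, P8, P4, P5, P0.
Key observation: at P3 the run first touches a limit — (1, 3, 2) against (2, 3, 2), exact on a resource it actually requests.
Walking it through:
  pool = (2, 3, 2)
  run P3 (needs (1, 3, 2), free (2, 3, 2)); after release of (1, 2, 0) the pool is (3, 5, 2)
  run P8 (needs (0, 4, 0), free (3, 5, 2)); after release of (0, 1, 3) the pool is (3, 6, 5)
  run P4 (needs (0, 2, 3), free (3, 6, 5)); after release of (1, 2, 0) the pool is (4, 8, 5)
  run P5 (needs (2, 2, 4), free (4, 8, 5)); after release of (0, 2, 1) the pool is (4, 10, 6)
  run P0 (needs (1, 3, 3), free (4, 10, 6)); after release of (1, 1, 1) the pool is (5, 11, 7)


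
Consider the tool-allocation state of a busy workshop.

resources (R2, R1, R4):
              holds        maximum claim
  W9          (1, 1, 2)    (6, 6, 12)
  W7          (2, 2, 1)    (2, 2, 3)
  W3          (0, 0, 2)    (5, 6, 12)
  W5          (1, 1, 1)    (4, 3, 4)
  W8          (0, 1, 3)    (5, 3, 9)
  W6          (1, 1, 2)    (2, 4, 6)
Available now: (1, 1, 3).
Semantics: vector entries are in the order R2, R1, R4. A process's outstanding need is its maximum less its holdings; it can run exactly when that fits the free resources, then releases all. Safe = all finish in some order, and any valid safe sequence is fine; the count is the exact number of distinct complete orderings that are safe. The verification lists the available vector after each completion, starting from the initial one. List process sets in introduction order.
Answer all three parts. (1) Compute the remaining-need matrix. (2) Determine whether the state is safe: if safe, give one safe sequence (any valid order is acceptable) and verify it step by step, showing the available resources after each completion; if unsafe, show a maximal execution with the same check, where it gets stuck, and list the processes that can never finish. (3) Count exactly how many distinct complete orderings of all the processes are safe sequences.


(1) Need matrix, components ordered R2, R1, R4:
  W9: (5, 5, 10)
  W7: (0, 0, 2)
  W3: (5, 6, 10)
  W5: (3, 2, 3)
  W8: (5, 2, 6)
  W6: (1, 3, 4)
(2) SAFE, for example via the order W7, W6, W5, W8, W9, W3.
Key observation: at W6 the run first touches a limit — (1, 3, 4) against (3, 3, 4), exact on a resource it actually requests.
Check, step by step:
  pool = (1, 1, 3)
  run W7 (needs (0, 0, 2), free (1, 1, 3)); after release of (2, 2, 1) the pool is (3, 3, 4)
  run W6 (needs (1, 3, 4), free (3, 3, 4)); after release of (1, 1, 2) the pool is (4, 4, 6)
  run W5 (needs (3, 2, 3), free (4, 4, 6)); after release of (1, 1, 1) the pool is (5, 5, 7)
  run W8 (needs (5, 2, 6), free (5, 5, 7)); after release of (0, 1, 3) the pool is (5, 6, 10)
  run W9 (needs (5, 5, 10), free (5, 6, 10)); after release of (1, 1, 2) the pool is (6, 7, 12)
  run W3 (needs (5, 6, 10), free (6, 7, 12)); after release of (0, 0, 2) the pool is (6, 7, 14)
(3) Precisely 4 of the possible complete orderings are safe sequences.


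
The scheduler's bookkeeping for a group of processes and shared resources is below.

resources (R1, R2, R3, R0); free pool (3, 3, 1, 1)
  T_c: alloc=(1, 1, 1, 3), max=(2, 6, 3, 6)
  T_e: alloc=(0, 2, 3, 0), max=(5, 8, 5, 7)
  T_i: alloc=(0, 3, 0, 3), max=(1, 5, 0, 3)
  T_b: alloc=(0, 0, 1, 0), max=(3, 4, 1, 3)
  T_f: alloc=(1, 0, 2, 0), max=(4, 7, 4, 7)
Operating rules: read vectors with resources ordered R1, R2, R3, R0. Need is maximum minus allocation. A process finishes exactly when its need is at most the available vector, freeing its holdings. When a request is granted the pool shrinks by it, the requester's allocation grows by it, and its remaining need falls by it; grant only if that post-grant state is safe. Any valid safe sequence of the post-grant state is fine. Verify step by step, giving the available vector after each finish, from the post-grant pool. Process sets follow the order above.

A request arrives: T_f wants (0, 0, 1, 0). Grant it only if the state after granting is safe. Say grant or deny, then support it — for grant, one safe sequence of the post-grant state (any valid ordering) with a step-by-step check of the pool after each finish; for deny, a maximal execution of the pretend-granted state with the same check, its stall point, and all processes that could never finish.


DENY: after the grant no complete ordering would exist.
Key observation: after T_i, T_b the pool peaks at (3, 6, 1, 4), and each blocked process is short somewhere: T_c on R3; T_e on R1, R3, R0; T_f on R2, R0.
Pretend the grant happened; the run T_i, T_b goes as far as possible. Verifying each step:
  pool = (3, 3, 0, 1)
  T_i needs (1, 2, 0, 0) <= (3, 3, 0, 1) -> finishes; pool += (0, 3, 0, 3) = (3, 6, 0, 4)
  T_b needs (3, 4, 0, 3) <= (3, 6, 0, 4) -> finishes; pool += (0, 0, 1, 0) = (3, 6, 1, 4)
  blocked: T_c wants (1, 5, 2, 3), pool (3, 6, 1, 4) — not enough R3
  blocked: T_e wants (5, 6, 2, 7), pool (3, 6, 1, 4) — not enough R1, R3 and R0
  blocked: T_f wants (3, 7, 1, 7), pool (3, 6, 1, 4) — not enough R2 and R0
Had the request been granted, T_c, T_e and T_f could never finish.


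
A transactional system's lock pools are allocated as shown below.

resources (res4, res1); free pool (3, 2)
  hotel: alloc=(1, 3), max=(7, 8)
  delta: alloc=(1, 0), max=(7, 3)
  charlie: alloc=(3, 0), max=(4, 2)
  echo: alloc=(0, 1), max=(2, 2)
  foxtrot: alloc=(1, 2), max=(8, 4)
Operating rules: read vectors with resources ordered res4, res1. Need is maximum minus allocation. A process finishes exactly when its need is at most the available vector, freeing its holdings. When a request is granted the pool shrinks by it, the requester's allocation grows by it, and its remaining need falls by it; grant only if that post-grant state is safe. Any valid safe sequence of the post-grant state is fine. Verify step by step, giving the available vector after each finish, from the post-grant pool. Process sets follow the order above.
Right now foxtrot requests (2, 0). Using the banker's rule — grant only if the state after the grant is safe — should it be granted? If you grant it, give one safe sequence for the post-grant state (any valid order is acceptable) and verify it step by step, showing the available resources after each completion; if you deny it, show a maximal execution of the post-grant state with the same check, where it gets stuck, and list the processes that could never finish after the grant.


DENY. Granting would leave the state unsafe.
Key observation: res4 is the bottleneck — with charlie, echo done the pool holds (4, 3), short of every remaining need.
Pretend the grant happened; the run charlie, echo goes as far as possible. Walking it through:
  pool = (1, 2)
  run charlie (needs (1, 2), free (1, 2)); after release of (3, 0) the pool is (4, 2)
  run echo (needs (2, 1), free (4, 2)); after release of (0, 1) the pool is (4, 3)
  hotel still needs (6, 5) but only (4, 3) is free — short on res4 and res1
  delta still needs (6, 3) but only (4, 3) is free — short on res4
  foxtrot still needs (5, 2) but only (4, 3) is free — short on res4
Post-grant, the permanently blocked set is hotel, delta and foxtrot.


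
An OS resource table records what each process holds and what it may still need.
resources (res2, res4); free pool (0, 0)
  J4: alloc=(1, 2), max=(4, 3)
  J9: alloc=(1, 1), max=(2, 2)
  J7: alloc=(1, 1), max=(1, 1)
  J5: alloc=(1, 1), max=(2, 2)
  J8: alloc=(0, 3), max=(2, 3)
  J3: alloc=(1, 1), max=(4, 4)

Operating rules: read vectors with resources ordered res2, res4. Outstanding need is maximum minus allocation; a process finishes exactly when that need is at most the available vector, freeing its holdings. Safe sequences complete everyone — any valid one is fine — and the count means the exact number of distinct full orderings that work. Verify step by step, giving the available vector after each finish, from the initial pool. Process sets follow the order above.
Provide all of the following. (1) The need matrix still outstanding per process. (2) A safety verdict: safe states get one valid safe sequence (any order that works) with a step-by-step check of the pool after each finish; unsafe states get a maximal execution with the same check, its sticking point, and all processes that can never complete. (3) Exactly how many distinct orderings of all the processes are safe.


(1) Outstanding need per process (order res2, res4):
  J4: (3, 1)
  J9: (1, 1)
  J7: (0, 0)
  J5: (1, 1)
  J8: (2, 0)
  J3: (3, 3)
(2) The state is SAFE; one workable sequence: J7, J5, J9, J8, J4, J3.
Key observation: reading the order forward, J5 is the first process whose need (1, 1) meets the free pool (1, 1) exactly on a resource it requests.
Step-by-step check:
  pool = (0, 0)
  J7: need (0, 0) fits (0, 0); releases (1, 1), pool now (1, 1)
  J5: need (1, 1) fits (1, 1); releases (1, 1), pool now (2, 2)
  J9: need (1, 1) fits (2, 2); releases (1, 1), pool now (3, 3)
  J8: need (2, 0) fits (3, 3); releases (0, 3), pool now (3, 6)
  J4: need (3, 1) fits (3, 6); releases (1, 2), pool now (4, 8)
  J3: need (3, 3) fits (4, 8); releases (1, 1), pool now (5, 9)
(3) The exact count: 16 of the possible complete orderings are safe sequences.


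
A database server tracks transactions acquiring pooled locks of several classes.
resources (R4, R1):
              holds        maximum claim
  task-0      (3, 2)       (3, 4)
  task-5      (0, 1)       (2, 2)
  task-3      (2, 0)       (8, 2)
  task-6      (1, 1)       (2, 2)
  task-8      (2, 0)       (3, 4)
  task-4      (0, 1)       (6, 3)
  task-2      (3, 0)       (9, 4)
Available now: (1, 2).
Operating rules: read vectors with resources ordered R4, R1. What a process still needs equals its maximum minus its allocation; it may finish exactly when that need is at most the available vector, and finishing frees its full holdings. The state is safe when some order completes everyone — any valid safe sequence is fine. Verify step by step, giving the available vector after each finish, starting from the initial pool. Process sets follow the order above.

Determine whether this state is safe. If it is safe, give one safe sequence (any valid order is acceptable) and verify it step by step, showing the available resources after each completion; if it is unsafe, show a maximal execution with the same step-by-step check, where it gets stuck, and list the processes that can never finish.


SAFE. One safe sequence: task-0, task-8, task-4, task-6, task-2, task-3, task-5.
Key observation: the order's first zero-slack moment is task-0 ((0, 2) needed, (1, 2) free — a requested resource with nothing to spare).
Walking it through:
  pool = (1, 2)
  task-0 needs (0, 2) <= (1, 2) -> finishes; pool += (3, 2) = (4, 4)
  task-8 needs (1, 4) <= (4, 4) -> finishes; pool += (2, 0) = (6, 4)
  task-4 needs (6, 2) <= (6, 4) -> finishes; pool += (0, 1) = (6, 5)
  task-6 needs (1, 1) <= (6, 5) -> finishes; pool += (1, 1) = (7, 6)
  task-2 needs (6, 4) <= (7, 6) -> finishes; pool += (3, 0) = (10, 6)
  task-3 needs (6, 2) <= (10, 6) -> finishes; pool += (2, 0) = (12, 6)
  task-5 needs (2, 1) <= (12, 6) -> finishes; pool += (0, 1) = (12, 7)


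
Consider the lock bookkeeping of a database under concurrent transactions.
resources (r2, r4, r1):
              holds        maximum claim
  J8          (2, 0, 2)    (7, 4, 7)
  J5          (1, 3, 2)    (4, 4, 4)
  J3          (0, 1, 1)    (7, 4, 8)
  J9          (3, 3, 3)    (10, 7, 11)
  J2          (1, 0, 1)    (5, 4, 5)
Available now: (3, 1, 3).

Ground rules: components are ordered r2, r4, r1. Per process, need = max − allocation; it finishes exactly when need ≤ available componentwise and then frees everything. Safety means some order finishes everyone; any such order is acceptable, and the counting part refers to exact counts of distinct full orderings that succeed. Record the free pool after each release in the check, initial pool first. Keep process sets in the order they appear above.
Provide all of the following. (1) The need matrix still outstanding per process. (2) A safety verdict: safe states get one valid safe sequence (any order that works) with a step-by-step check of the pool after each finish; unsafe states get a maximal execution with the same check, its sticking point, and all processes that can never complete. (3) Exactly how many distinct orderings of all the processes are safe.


(1) Need matrix, components ordered r2, r4, r1:
  J8: (5, 4, 5)
  J5: (3, 1, 2)
  J3: (7, 3, 7)
  J9: (7, 4, 8)
  J2: (4, 4, 4)
(2) The state is SAFE; one workable sequence: J5, J2, J8, J3, J9.
Key observation: the order's first zero-slack moment is J5 ((3, 1, 2) needed, (3, 1, 3) free — a requested resource with nothing to spare).
Verifying each step:
  pool = (3, 1, 3)
  J5 needs (3, 1, 2) <= (3, 1, 3) -> finishes; pool += (1, 3, 2) = (4, 4, 5)
  J2 needs (4, 4, 4) <= (4, 4, 5) -> finishes; pool += (1, 0, 1) = (5, 4, 6)
  J8 needs (5, 4, 5) <= (5, 4, 6) -> finishes; pool += (2, 0, 2) = (7, 4, 8)
  J3 needs (7, 3, 7) <= (7, 4, 8) -> finishes; pool += (0, 1, 1) = (7, 5, 9)
  J9 needs (7, 4, 8) <= (7, 5, 9) -> finishes; pool += (3, 3, 3) = (10, 8, 12)
(3) Precisely 2 of the possible complete orderings are safe sequences.
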